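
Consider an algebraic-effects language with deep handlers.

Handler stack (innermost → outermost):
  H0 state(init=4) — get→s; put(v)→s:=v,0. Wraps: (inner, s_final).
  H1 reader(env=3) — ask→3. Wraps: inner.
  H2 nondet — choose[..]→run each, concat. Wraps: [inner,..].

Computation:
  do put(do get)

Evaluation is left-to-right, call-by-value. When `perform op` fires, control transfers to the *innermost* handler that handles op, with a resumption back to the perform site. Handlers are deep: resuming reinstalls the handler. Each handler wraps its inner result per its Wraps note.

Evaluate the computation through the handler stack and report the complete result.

Answer: [(0, 4)]

Working:
get @ H0 ⇒ 4
put(4) @ H0 ⇒ s:=4
H0 returns (0, 4)
H1 returns (0, 4)
H2 returns [(0, 4)]
= [(0, 4)]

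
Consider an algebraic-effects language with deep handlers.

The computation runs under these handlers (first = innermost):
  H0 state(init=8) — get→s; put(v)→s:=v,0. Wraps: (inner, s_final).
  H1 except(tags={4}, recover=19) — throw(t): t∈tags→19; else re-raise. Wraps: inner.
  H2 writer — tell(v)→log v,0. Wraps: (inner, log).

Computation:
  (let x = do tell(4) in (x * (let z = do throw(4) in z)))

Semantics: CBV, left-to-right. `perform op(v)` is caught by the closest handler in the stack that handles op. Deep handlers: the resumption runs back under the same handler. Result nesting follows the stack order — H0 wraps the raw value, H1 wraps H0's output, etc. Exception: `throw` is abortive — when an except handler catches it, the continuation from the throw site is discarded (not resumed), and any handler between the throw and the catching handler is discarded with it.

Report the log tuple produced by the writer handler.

Evaluation trace:
tell(4) @ H2 ⇒ log+=4
throw(4) @ H1 caught ⇒ 19
H2 returns (19, (4))
= (19, (4))

Answer: (4)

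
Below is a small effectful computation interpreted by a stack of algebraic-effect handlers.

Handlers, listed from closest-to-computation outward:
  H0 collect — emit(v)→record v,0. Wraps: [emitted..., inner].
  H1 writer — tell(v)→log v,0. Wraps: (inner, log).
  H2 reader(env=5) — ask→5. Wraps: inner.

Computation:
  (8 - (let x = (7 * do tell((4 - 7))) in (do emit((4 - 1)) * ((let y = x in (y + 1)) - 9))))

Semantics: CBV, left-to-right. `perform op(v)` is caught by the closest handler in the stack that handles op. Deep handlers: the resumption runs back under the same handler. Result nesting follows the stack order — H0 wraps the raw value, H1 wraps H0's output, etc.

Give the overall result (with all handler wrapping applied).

Evaluation trace:
tell(-3) @ H1 ⇒ log+=-3
emit(3) @ H0 ⇒ out+=3
H0 returns [3, 8]
H1 returns ([3, 8], (-3))
H2 returns ([3, 8], (-3))
= ([3, 8], (-3))

Answer: ([3, 8], (-3))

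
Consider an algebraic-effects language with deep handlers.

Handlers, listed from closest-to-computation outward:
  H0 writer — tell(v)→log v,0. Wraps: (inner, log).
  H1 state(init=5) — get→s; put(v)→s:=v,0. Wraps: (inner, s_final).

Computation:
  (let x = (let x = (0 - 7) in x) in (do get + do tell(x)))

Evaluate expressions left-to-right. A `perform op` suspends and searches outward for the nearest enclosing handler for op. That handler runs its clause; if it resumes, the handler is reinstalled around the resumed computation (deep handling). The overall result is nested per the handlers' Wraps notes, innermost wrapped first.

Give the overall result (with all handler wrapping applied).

Step-by-step:
get @ H1 ⇒ 5
tell(-7) @ H0 ⇒ log+=-7
H0 returns (5, (-7))
H1 returns ((5, (-7)), 5)
= ((5, (-7)), 5)

Answer: ((5, (-7)), 5)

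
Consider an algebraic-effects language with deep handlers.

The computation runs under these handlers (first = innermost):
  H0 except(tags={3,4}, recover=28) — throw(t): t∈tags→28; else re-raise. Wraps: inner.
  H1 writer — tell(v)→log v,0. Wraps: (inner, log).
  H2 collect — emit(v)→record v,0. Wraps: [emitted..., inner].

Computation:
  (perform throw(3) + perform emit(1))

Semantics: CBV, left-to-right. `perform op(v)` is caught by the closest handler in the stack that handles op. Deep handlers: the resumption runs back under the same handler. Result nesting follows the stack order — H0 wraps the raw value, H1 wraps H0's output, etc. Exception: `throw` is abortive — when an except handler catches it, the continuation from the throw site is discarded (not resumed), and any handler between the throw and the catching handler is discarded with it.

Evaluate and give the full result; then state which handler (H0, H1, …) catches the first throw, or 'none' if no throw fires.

Evaluation trace:
throw(3) @ H0 caught ⇒ 28
H1 returns (28, ())
H2 returns [(28, ())]
= [(28, ())]

Answer: [(28, ())] ; first throw caught by: H0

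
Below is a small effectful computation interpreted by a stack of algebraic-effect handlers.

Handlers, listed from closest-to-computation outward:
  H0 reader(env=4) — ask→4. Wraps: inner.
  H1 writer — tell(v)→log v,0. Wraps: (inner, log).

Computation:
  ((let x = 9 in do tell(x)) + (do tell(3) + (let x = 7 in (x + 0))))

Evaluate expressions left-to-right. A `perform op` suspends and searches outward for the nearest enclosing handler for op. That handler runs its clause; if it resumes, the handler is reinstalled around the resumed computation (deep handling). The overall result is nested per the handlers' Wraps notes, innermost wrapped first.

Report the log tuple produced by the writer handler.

Answer: (9, 3)

Step-by-step:
tell(9) @ H1 ⇒ log+=9
tell(3) @ H1 ⇒ log+=3
H0 returns 7
H1 returns (7, (9, 3))
= (7, (9, 3))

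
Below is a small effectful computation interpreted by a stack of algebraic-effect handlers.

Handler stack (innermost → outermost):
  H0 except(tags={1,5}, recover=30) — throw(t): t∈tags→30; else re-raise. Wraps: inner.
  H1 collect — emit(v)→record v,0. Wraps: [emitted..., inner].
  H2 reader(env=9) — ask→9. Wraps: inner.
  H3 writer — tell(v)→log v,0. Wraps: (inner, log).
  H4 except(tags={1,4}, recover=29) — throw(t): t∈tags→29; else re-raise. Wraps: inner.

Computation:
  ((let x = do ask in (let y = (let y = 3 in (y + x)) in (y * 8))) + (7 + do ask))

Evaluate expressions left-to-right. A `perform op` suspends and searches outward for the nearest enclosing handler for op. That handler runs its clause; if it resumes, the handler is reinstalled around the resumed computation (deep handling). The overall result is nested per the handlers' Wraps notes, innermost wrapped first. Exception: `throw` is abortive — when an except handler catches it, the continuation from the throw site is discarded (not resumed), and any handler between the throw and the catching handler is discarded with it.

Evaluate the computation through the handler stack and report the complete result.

Answer: ([112], ())

Evaluation trace:
ask @ H2 ⇒ 9
ask @ H2 ⇒ 9
H0 returns 112
H1 returns [112]
H2 returns [112]
H3 returns ([112], ())
H4 returns ([112], ())
= ([112], ())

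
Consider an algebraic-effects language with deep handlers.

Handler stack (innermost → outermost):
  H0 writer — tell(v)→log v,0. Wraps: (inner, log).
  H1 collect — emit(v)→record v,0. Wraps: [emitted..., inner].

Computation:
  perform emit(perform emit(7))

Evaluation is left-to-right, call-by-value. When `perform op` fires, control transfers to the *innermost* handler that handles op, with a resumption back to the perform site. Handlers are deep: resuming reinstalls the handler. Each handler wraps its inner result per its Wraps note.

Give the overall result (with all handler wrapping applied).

Evaluation trace:
emit(7) @ H1 ⇒ out+=7
emit(0) @ H1 ⇒ out+=0
H0 returns (0, ())
H1 returns [7, 0, (0, ())]
= [7, 0, (0, ())]

Answer: [7, 0, (0, ())]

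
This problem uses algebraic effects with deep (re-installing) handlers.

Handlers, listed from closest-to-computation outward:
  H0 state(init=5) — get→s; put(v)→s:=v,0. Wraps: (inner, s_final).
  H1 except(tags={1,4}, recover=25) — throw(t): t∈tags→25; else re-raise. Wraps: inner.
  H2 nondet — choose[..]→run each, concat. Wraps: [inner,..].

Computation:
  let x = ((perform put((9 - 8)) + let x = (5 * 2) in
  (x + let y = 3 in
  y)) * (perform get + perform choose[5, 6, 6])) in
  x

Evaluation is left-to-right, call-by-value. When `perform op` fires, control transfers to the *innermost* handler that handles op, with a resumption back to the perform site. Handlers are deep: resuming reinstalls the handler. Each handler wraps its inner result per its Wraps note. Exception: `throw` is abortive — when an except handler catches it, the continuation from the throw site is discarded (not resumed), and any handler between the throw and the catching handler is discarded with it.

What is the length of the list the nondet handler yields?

Answer: 3

Step-by-step:
put(1) @ H0 ⇒ s:=1
get @ H0 ⇒ 1
choose[5, 6, 6] @ H2
  branch[0] choose=5:
    H0 returns (78, 1)
    H1 returns (78, 1)
    H2 returns [(78, 1)]
  branch[1] choose=6:
    H0 returns (91, 1)
    H1 returns (91, 1)
    H2 returns [(91, 1)]
  branch[2] choose=6:
    H0 returns (91, 1)
    H1 returns (91, 1)
    H2 returns [(91, 1)]
= [(78, 1), (91, 1), (91, 1)]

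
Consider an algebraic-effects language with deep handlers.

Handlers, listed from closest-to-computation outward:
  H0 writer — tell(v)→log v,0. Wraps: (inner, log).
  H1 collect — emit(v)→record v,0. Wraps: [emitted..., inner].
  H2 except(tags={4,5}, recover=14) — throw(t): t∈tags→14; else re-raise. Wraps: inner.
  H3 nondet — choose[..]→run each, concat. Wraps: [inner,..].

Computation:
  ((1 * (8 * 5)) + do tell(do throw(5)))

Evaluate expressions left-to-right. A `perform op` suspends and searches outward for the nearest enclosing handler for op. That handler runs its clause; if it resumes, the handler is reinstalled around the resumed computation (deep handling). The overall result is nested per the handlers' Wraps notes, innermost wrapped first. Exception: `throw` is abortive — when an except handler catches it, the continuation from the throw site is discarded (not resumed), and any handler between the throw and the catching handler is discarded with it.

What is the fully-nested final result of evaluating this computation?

Evaluation trace:
throw(5) @ H2 caught ⇒ 14
H3 returns [14]
= [14]

Answer: [14]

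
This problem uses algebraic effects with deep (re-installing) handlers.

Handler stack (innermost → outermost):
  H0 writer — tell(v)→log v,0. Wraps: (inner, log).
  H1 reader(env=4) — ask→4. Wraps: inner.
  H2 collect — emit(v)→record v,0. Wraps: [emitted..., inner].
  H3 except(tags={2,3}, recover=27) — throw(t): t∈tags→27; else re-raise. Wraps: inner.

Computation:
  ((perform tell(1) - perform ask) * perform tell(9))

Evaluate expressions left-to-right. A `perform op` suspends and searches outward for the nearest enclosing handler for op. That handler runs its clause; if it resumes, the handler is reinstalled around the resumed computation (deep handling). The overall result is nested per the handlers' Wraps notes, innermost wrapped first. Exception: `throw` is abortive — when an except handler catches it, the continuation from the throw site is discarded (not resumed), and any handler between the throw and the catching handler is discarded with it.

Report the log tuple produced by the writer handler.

Working:
tell(1) @ H0 ⇒ log+=1
ask @ H1 ⇒ 4
tell(9) @ H0 ⇒ log+=9
H0 returns (0, (1, 9))
H1 returns (0, (1, 9))
H2 returns [(0, (1, 9))]
H3 returns [(0, (1, 9))]
= [(0, (1, 9))]

Answer: (1, 9)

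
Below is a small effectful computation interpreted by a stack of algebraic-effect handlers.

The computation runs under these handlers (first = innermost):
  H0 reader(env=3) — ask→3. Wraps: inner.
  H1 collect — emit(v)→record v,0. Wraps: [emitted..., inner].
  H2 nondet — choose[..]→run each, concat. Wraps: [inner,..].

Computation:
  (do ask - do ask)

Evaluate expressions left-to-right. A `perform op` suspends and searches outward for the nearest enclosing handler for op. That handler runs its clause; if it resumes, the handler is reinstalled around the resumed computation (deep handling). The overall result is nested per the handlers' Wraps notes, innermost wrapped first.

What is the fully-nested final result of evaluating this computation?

Answer: [[0]]

Step-by-step:
ask @ H0 ⇒ 3
ask @ H0 ⇒ 3
H0 returns 0
H1 returns [0]
H2 returns [[0]]
= [[0]]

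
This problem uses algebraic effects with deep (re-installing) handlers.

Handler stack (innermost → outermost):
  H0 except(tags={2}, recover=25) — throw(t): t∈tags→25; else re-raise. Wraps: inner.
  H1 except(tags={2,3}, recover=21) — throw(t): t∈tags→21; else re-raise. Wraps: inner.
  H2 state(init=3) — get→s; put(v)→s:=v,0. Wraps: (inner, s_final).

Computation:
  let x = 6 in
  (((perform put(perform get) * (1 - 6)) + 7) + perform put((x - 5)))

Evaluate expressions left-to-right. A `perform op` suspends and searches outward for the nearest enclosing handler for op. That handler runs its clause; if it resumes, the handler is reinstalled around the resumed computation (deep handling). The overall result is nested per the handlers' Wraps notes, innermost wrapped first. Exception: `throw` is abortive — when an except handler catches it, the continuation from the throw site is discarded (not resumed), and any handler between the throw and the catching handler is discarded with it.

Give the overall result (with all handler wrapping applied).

Answer: (7, 1)

Evaluation trace:
get @ H2 ⇒ 3
put(3) @ H2 ⇒ s:=3
put(1) @ H2 ⇒ s:=1
H0 returns 7
H1 returns 7
H2 returns (7, 1)
= (7, 1)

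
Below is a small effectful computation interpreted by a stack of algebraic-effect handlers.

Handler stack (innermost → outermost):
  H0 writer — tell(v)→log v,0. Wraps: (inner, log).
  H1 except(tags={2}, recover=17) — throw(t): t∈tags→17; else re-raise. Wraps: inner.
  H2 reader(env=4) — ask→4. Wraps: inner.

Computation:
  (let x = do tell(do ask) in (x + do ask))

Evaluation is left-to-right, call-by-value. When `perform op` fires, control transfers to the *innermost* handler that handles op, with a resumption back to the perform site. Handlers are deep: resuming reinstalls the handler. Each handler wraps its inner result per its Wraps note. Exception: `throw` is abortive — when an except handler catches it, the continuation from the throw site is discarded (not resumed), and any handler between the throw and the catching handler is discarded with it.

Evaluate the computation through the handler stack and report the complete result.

Step-by-step:
ask @ H2 ⇒ 4
tell(4) @ H0 ⇒ log+=4
ask @ H2 ⇒ 4
H0 returns (4, (4))
H1 returns (4, (4))
H2 returns (4, (4))
= (4, (4))

Answer: (4, (4))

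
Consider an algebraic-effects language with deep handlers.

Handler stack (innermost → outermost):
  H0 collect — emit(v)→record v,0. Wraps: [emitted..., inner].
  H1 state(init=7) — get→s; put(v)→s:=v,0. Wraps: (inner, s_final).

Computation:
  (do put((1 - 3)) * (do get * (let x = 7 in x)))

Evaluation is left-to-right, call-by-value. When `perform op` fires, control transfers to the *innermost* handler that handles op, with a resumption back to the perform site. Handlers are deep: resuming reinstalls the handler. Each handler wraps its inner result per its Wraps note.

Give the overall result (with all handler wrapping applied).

Answer: ([0], -2)

Evaluation trace:
put(-2) @ H1 ⇒ s:=-2
get @ H1 ⇒ -2
H0 returns [0]
H1 returns ([0], -2)
= ([0], -2)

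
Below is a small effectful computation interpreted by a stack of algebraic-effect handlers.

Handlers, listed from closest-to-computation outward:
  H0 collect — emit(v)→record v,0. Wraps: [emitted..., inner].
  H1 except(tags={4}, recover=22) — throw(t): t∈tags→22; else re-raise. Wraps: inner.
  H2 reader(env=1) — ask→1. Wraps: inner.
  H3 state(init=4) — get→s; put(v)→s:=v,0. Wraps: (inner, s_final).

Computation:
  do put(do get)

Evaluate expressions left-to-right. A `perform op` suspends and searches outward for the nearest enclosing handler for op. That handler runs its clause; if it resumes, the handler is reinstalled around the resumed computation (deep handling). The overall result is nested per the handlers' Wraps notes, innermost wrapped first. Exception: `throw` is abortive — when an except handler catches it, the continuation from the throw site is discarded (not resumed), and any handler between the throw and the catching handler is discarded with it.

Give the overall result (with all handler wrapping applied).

Answer: ([0], 4)

Evaluation trace:
get @ H3 ⇒ 4
put(4) @ H3 ⇒ s:=4
H0 returns [0]
H1 returns [0]
H2 returns [0]
H3 returns ([0], 4)
= ([0], 4)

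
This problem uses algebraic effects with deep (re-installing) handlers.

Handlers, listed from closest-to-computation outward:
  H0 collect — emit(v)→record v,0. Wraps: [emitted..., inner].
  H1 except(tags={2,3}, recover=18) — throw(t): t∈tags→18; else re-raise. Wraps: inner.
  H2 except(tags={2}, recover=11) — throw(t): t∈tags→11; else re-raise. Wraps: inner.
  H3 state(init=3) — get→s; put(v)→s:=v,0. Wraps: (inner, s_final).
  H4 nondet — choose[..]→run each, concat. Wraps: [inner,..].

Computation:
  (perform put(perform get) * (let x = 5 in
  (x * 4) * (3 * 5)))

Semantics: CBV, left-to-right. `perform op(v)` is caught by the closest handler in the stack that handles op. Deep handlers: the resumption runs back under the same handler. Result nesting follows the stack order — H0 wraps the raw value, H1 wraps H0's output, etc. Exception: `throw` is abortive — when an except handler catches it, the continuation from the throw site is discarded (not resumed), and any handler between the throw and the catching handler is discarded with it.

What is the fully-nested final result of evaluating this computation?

Step-by-step:
get @ H3 ⇒ 3
put(3) @ H3 ⇒ s:=3
H0 returns [0]
H1 returns [0]
H2 returns [0]
H3 returns ([0], 3)
H4 returns [([0], 3)]
= [([0], 3)]

Answer: [([0], 3)]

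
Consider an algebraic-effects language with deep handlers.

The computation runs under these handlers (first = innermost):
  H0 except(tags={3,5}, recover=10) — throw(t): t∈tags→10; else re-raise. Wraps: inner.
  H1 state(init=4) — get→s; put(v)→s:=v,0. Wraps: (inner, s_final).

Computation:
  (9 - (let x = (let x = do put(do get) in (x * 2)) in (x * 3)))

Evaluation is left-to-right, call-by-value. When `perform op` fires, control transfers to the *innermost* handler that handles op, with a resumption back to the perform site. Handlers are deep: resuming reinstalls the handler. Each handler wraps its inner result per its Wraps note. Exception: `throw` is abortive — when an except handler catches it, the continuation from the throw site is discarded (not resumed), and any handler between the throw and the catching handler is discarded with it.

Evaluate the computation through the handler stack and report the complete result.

Step-by-step:
get @ H1 ⇒ 4
put(4) @ H1 ⇒ s:=4
H0 returns 9
H1 returns (9, 4)
= (9, 4)

Answer: (9, 4)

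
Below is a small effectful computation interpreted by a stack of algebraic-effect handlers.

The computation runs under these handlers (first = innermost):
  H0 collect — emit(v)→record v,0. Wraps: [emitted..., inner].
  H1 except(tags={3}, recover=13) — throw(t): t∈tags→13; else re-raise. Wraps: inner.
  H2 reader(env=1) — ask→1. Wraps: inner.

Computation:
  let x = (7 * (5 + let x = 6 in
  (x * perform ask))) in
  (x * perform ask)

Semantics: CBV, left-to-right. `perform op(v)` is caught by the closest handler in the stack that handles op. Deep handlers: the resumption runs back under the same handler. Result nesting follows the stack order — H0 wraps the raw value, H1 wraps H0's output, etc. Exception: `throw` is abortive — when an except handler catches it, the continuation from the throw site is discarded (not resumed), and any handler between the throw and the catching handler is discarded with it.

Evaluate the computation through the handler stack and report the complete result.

Evaluation trace:
ask @ H2 ⇒ 1
ask @ H2 ⇒ 1
H0 returns [77]
H1 returns [77]
H2 returns [77]
= [77]

Answer: [77]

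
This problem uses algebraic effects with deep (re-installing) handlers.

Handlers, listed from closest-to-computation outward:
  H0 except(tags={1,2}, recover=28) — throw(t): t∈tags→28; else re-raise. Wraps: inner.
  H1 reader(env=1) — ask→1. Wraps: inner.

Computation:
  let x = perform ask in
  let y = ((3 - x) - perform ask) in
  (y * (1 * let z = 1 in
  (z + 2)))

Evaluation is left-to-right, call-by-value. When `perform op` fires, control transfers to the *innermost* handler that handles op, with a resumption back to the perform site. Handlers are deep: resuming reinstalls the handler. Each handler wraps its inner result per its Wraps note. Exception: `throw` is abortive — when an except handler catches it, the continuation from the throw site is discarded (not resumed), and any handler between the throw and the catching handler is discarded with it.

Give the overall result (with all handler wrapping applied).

Working:
ask @ H1 ⇒ 1
ask @ H1 ⇒ 1
H0 returns 3
H1 returns 3
= 3

Answer: 3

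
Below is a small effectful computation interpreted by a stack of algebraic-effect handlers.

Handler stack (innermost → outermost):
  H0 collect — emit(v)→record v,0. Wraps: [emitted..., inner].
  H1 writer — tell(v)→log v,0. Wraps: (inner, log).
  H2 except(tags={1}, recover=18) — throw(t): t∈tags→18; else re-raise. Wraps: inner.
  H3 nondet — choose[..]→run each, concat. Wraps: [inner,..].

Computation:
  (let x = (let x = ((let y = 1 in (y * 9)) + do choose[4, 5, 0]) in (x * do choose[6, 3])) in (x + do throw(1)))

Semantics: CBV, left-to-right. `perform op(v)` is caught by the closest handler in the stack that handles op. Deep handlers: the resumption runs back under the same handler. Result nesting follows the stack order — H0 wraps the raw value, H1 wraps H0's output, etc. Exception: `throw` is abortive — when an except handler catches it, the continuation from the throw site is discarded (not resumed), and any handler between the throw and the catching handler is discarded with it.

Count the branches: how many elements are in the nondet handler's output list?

Step-by-step:
choose[4, 5, 0] @ H3
  branch[0] choose=4:
    choose[6, 3] @ H3
      branch[0] choose=6:
        throw(1) @ H2 caught ⇒ 18
        H3 returns [18]
      branch[1] choose=3:
        throw(1) @ H2 caught ⇒ 18
        H3 returns [18]
  branch[1] choose=5:
    choose[6, 3] @ H3
      branch[0] choose=6:
        throw(1) @ H2 caught ⇒ 18
        H3 returns [18]
      branch[1] choose=3:
        throw(1) @ H2 caught ⇒ 18
        H3 returns [18]
  branch[2] choose=0:
    choose[6, 3] @ H3
      branch[0] choose=6:
        throw(1) @ H2 caught ⇒ 18
        H3 returns [18]
      branch[1] choose=3:
        throw(1) @ H2 caught ⇒ 18
        H3 returns [18]
= [18, 18, 18, 18, 18, 18]

Answer: 6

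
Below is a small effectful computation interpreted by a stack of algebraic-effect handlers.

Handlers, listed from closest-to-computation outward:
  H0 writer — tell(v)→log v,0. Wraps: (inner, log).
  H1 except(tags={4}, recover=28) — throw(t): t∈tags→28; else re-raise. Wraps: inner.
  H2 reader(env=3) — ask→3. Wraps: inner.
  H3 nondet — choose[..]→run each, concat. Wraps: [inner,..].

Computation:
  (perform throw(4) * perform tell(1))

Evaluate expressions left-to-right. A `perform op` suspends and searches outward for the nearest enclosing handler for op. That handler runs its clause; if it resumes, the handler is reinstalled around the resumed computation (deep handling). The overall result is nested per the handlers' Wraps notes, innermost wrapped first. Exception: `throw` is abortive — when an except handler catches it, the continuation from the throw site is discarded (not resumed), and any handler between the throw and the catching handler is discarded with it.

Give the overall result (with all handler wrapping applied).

Answer: [28]

Evaluation trace:
throw(4) @ H1 caught ⇒ 28
H2 returns 28
H3 returns [28]
= [28]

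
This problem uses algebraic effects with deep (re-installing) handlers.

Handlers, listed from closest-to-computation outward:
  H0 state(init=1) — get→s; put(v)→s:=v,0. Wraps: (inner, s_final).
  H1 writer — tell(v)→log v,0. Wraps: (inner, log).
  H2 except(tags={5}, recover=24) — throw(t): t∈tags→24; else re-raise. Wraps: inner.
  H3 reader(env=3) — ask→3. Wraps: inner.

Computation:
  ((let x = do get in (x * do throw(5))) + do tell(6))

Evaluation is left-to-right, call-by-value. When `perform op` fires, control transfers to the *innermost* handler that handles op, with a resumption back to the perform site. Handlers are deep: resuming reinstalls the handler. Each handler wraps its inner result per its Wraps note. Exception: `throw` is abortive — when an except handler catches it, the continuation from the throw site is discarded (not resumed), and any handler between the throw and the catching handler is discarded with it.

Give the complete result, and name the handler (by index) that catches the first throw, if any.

Answer: 24 ; first throw caught by: H2

Working:
get @ H0 ⇒ 1
throw(5) @ H2 caught ⇒ 24
H3 returns 24
= 24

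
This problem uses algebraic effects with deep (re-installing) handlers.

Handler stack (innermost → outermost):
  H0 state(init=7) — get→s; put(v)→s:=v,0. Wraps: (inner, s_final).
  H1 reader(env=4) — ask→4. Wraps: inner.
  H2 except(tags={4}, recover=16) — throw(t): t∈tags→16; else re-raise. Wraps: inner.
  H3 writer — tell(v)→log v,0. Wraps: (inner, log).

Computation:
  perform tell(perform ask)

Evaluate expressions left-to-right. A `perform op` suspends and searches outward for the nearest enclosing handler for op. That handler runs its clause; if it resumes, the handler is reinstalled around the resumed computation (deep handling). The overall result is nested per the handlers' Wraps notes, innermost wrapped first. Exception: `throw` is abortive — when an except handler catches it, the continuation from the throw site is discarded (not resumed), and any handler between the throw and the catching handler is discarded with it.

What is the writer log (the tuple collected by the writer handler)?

Evaluation trace:
ask @ H1 ⇒ 4
tell(4) @ H3 ⇒ log+=4
H0 returns (0, 7)
H1 returns (0, 7)
H2 returns (0, 7)
H3 returns ((0, 7), (4))
= ((0, 7), (4))

Answer: (4)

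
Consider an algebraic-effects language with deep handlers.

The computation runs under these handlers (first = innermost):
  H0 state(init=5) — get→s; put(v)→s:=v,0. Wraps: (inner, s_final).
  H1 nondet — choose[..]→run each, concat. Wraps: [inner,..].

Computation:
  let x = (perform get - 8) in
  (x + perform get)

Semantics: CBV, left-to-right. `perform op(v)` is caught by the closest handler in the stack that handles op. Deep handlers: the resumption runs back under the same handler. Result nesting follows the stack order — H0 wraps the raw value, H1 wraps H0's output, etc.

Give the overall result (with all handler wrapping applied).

Step-by-step:
get @ H0 ⇒ 5
get @ H0 ⇒ 5
H0 returns (2, 5)
H1 returns [(2, 5)]
= [(2, 5)]

Answer: [(2, 5)]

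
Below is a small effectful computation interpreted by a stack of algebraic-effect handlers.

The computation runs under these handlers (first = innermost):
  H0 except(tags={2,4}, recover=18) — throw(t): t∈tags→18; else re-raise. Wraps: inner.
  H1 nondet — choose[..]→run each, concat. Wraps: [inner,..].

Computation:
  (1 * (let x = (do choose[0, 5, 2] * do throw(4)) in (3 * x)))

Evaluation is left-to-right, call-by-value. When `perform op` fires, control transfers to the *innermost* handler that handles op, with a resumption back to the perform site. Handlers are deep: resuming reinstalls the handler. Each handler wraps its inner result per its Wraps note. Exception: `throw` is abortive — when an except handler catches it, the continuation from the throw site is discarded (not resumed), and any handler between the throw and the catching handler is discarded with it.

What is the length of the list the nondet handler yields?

Working:
choose[0, 5, 2] @ H1
  branch[0] choose=0:
    throw(4) @ H0 caught ⇒ 18
    H1 returns [18]
  branch[1] choose=5:
    throw(4) @ H0 caught ⇒ 18
    H1 returns [18]
  branch[2] choose=2:
    throw(4) @ H0 caught ⇒ 18
    H1 returns [18]
= [18, 18, 18]

Answer: 3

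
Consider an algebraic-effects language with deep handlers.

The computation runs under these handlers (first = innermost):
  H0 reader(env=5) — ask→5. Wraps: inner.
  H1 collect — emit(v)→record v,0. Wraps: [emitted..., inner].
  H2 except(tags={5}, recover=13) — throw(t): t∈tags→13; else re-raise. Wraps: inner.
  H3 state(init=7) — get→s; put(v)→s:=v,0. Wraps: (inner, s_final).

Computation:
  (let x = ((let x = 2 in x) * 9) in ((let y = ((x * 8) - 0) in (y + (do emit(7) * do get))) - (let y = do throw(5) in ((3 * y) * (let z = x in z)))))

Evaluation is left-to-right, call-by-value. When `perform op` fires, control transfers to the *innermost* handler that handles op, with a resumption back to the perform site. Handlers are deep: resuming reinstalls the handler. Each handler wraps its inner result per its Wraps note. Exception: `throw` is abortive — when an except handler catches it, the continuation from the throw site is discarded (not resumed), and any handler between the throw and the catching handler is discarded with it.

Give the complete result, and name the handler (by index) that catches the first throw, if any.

Step-by-step:
emit(7) @ H1 ⇒ out+=7
get @ H3 ⇒ 7
throw(5) @ H2 caught ⇒ 13
H3 returns (13, 7)
= (13, 7)

Answer: (13, 7) ; first throw caught by: H2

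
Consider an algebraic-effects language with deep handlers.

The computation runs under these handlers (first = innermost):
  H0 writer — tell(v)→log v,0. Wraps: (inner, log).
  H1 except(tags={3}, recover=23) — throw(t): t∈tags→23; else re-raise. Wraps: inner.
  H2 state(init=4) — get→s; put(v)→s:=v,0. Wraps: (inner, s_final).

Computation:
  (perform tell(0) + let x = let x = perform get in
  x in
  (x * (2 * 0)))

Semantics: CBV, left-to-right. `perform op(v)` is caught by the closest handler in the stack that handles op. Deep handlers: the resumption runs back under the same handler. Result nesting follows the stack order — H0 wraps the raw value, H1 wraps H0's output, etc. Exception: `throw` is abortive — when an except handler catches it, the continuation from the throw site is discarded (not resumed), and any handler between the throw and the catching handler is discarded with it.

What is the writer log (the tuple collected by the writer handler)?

Answer: (0)

Evaluation trace:
tell(0) @ H0 ⇒ log+=0
get @ H2 ⇒ 4
H0 returns (0, (0))
H1 returns (0, (0))
H2 returns ((0, (0)), 4)
= ((0, (0)), 4)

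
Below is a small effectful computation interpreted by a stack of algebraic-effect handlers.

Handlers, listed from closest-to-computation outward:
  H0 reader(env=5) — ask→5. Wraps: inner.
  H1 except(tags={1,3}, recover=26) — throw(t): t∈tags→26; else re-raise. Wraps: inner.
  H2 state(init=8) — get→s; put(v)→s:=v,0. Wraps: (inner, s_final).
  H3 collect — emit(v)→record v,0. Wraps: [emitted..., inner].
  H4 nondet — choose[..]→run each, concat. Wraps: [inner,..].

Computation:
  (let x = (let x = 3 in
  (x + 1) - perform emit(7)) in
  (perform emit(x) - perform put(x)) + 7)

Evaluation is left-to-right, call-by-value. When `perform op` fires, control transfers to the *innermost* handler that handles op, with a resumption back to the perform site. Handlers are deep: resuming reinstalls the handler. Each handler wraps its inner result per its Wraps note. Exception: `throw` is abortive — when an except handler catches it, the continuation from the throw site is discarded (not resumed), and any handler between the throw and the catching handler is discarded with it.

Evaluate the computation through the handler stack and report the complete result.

Answer: [[7, 4, (7, 4)]]

Working:
emit(7) @ H3 ⇒ out+=7
emit(4) @ H3 ⇒ out+=4
put(4) @ H2 ⇒ s:=4
H0 returns 7
H1 returns 7
H2 returns (7, 4)
H3 returns [7, 4, (7, 4)]
H4 returns [[7, 4, (7, 4)]]
= [[7, 4, (7, 4)]]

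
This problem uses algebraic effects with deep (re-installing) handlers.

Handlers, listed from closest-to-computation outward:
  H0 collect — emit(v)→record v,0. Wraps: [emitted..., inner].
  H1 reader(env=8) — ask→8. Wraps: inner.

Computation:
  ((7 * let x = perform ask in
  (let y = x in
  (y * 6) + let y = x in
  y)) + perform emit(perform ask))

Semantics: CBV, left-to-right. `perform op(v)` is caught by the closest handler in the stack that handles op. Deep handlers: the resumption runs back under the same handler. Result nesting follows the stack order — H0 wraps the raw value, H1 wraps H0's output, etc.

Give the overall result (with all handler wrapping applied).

Answer: [8, 392]

Evaluation trace:
ask @ H1 ⇒ 8
ask @ H1 ⇒ 8
emit(8) @ H0 ⇒ out+=8
H0 returns [8, 392]
H1 returns [8, 392]
= [8, 392]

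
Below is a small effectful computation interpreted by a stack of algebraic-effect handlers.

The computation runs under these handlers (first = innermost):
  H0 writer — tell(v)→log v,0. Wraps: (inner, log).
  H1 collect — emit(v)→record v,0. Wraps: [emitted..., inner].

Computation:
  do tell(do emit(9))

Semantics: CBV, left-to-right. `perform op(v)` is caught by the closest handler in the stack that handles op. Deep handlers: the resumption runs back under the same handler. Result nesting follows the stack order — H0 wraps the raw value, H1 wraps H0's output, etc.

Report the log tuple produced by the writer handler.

Working:
emit(9) @ H1 ⇒ out+=9
tell(0) @ H0 ⇒ log+=0
H0 returns (0, (0))
H1 returns [9, (0, (0))]
= [9, (0, (0))]

Answer: (0)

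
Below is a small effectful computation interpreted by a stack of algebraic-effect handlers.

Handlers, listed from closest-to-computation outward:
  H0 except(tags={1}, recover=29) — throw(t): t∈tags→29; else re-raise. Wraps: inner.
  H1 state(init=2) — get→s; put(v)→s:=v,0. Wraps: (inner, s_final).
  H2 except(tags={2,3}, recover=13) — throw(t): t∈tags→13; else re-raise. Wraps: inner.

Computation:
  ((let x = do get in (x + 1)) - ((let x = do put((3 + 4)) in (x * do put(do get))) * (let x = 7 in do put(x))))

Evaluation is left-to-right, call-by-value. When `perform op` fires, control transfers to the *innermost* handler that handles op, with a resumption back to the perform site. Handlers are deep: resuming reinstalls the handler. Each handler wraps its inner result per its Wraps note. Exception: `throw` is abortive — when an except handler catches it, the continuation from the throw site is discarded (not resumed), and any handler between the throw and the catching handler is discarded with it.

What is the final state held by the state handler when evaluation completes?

Working:
get @ H1 ⇒ 2
put(7) @ H1 ⇒ s:=7
get @ H1 ⇒ 7
put(7) @ H1 ⇒ s:=7
put(7) @ H1 ⇒ s:=7
H0 returns 3
H1 returns (3, 7)
H2 returns (3, 7)
= (3, 7)

Answer: 7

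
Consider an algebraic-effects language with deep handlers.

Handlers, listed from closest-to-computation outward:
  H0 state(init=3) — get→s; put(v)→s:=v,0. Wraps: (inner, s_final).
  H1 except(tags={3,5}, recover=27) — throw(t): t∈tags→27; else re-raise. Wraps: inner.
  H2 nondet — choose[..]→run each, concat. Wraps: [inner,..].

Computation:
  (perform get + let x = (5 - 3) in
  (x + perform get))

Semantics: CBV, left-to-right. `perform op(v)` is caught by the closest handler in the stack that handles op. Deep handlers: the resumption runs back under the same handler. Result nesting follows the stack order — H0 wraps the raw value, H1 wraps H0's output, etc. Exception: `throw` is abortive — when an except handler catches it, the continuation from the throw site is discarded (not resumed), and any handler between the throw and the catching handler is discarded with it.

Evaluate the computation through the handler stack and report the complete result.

Answer: [(8, 3)]

Working:
get @ H0 ⇒ 3
get @ H0 ⇒ 3
H0 returns (8, 3)
H1 returns (8, 3)
H2 returns [(8, 3)]
= [(8, 3)]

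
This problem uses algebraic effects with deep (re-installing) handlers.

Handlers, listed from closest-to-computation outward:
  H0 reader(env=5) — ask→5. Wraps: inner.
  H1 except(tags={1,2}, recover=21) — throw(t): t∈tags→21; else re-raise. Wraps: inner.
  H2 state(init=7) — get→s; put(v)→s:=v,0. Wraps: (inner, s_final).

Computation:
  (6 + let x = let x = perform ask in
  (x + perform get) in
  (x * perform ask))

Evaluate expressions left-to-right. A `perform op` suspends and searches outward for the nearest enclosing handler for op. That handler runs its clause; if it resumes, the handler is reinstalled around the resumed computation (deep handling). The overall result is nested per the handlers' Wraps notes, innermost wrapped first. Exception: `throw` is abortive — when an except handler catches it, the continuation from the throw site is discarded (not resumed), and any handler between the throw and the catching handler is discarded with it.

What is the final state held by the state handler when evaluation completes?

Evaluation trace:
ask @ H0 ⇒ 5
get @ H2 ⇒ 7
ask @ H0 ⇒ 5
H0 returns 66
H1 returns 66
H2 returns (66, 7)
= (66, 7)

Answer: 7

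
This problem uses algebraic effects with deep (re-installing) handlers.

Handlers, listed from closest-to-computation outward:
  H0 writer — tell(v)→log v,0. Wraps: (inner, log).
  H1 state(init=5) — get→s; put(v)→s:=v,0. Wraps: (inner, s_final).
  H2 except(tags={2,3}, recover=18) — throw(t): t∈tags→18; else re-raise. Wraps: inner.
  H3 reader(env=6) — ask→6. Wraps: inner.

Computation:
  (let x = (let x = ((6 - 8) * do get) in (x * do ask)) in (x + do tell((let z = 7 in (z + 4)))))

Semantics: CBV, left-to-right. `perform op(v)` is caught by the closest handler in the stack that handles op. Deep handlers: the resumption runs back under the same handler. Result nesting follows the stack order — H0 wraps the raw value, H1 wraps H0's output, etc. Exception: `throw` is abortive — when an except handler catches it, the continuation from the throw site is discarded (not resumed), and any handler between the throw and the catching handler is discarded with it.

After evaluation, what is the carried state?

Step-by-step:
get @ H1 ⇒ 5
ask @ H3 ⇒ 6
tell(11) @ H0 ⇒ log+=11
H0 returns (-60, (11))
H1 returns ((-60, (11)), 5)
H2 returns ((-60, (11)), 5)
H3 returns ((-60, (11)), 5)
= ((-60, (11)), 5)

Answer: 5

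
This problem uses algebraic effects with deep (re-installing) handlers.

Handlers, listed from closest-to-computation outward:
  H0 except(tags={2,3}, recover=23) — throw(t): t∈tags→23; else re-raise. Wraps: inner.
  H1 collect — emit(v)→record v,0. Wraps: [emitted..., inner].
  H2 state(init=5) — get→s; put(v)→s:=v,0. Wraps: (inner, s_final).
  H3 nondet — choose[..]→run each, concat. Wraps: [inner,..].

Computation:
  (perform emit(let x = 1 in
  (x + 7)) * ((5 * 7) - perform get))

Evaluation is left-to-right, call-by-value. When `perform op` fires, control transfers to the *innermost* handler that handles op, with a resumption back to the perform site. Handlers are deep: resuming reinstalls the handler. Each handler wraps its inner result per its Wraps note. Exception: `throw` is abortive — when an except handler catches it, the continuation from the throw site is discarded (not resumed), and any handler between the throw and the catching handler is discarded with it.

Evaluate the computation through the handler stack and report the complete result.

Answer: [([8, 0], 5)]

Evaluation trace:
emit(8) @ H1 ⇒ out+=8
get @ H2 ⇒ 5
H0 returns 0
H1 returns [8, 0]
H2 returns ([8, 0], 5)
H3 returns [([8, 0], 5)]
= [([8, 0], 5)]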